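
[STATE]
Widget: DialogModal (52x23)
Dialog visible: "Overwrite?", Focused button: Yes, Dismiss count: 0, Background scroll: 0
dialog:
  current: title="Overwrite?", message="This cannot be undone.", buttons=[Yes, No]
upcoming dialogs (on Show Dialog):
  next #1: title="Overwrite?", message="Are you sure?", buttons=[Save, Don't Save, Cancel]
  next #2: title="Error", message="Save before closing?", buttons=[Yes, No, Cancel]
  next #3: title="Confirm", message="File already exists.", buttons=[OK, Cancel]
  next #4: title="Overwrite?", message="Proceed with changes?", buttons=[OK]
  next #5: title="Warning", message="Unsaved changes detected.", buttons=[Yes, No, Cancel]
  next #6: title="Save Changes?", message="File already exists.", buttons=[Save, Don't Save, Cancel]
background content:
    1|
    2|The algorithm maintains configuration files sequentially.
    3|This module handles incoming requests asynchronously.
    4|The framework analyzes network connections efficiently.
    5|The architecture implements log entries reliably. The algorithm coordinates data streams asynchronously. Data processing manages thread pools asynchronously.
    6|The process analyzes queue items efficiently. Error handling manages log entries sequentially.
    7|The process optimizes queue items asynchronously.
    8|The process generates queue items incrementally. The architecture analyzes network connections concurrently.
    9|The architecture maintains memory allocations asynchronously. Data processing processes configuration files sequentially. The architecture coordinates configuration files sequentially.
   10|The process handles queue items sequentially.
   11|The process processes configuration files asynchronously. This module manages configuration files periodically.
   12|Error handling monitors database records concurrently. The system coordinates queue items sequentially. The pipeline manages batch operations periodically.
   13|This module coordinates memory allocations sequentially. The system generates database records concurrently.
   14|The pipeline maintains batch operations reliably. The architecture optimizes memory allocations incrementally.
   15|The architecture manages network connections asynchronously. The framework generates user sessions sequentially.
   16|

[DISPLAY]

                                                    
The algorithm maintains configuration files sequenti
This module handles incoming requests asynchronously
The framework analyzes network connections efficient
The architecture implements log entries reliably. Th
The process analyzes queue items efficiently. Error 
The process optimizes queue items asynchronously.   
The process generates queue items incrementally. The
The architecture maintains memory allocations asynch
The process h┌────────────────────────┐ially.       
The process p│       Overwrite?       │es asynchrono
Error handlin│ This cannot be undone. │s concurrentl
This module c│       [Yes]  No        │ons sequentia
The pipeline └────────────────────────┘ reliably. Th
The architecture manages network connections asynchr
                                                    
                                                    
                                                    
                                                    
                                                    
                                                    
                                                    
                                                    


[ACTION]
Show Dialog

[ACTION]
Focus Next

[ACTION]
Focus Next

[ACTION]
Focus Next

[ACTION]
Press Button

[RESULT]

                                                    
The algorithm maintains configuration files sequenti
This module handles incoming requests asynchronously
The framework analyzes network connections efficient
The architecture implements log entries reliably. Th
The process analyzes queue items efficiently. Error 
The process optimizes queue items asynchronously.   
The process generates queue items incrementally. The
The architecture maintains memory allocations asynch
The process handles queue items sequentially.       
The process processes configuration files asynchrono
Error handling monitors database records concurrentl
This module coordinates memory allocations sequentia
The pipeline maintains batch operations reliably. Th
The architecture manages network connections asynchr
                                                    
                                                    
                                                    
                                                    
                                                    
                                                    
                                                    
                                                    


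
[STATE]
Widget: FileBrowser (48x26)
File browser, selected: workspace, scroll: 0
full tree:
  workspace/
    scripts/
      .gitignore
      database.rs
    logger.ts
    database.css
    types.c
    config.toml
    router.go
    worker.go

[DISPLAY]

> [-] workspace/                                
    [+] scripts/                                
    logger.ts                                   
    database.css                                
    types.c                                     
    config.toml                                 
    router.go                                   
    worker.go                                   
                                                
                                                
                                                
                                                
                                                
                                                
                                                
                                                
                                                
                                                
                                                
                                                
                                                
                                                
                                                
                                                
                                                
                                                


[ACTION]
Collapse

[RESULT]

> [+] workspace/                                
                                                
                                                
                                                
                                                
                                                
                                                
                                                
                                                
                                                
                                                
                                                
                                                
                                                
                                                
                                                
                                                
                                                
                                                
                                                
                                                
                                                
                                                
                                                
                                                
                                                


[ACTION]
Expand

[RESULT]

> [-] workspace/                                
    [+] scripts/                                
    logger.ts                                   
    database.css                                
    types.c                                     
    config.toml                                 
    router.go                                   
    worker.go                                   
                                                
                                                
                                                
                                                
                                                
                                                
                                                
                                                
                                                
                                                
                                                
                                                
                                                
                                                
                                                
                                                
                                                
                                                


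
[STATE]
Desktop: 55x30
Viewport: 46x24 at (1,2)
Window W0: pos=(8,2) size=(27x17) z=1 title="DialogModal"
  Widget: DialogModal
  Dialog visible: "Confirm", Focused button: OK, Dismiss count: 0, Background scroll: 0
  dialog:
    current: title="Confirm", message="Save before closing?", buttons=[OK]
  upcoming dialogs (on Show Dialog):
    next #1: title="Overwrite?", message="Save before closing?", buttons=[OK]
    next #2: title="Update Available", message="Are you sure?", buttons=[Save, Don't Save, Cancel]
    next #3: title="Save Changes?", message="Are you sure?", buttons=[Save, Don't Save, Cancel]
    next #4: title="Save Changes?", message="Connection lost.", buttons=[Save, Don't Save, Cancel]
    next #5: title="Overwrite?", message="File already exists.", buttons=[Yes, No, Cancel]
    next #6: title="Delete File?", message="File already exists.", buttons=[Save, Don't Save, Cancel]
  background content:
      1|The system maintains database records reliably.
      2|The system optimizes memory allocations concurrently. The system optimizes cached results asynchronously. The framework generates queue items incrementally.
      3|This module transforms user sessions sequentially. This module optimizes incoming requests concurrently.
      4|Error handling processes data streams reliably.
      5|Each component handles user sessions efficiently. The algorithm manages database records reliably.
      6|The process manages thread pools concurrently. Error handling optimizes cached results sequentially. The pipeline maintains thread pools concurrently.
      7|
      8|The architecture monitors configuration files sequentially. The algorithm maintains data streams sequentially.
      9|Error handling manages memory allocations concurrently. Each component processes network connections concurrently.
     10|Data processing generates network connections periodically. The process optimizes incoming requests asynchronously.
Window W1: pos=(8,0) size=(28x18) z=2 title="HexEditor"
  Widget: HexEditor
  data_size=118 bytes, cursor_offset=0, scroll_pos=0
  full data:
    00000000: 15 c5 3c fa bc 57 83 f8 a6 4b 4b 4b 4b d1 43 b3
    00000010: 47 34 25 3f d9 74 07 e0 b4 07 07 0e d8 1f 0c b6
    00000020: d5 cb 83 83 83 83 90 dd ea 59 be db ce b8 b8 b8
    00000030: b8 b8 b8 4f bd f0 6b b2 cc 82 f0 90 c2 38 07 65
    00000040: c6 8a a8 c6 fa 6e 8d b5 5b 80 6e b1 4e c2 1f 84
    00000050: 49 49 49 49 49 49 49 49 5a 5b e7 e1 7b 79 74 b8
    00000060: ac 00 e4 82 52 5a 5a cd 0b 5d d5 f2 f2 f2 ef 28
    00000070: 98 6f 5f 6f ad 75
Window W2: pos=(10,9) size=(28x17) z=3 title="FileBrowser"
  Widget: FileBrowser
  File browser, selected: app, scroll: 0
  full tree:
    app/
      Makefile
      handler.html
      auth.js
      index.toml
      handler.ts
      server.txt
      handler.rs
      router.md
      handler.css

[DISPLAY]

       ┠──────────────────────────┨           
       ┃00000000  15 c5 3c fa bc 5┃           
       ┃00000010  47 34 25 3f d9 7┃           
       ┃00000020  d5 cb 83 83 83 8┃           
       ┃00000030  b8 b8 b8 4f bd f┃           
       ┃00000040  c6 8a a8 c6 fa 6┃           
       ┃00000050  49 49 49 49 49 4┃           
       ┃0┏━━━━━━━━━━━━━━━━━━━━━━━━━━┓         
       ┃0┃ FileBrowser              ┃         
       ┃ ┠──────────────────────────┨         
       ┃ ┃> [-] app/                ┃         
       ┃ ┃    Makefile              ┃         
       ┃ ┃    handler.html          ┃         
       ┃ ┃    auth.js               ┃         
       ┃ ┃    index.toml            ┃         
       ┗━┃    handler.ts            ┃         
       ┗━┃    server.txt            ┃         
         ┃    handler.rs            ┃         
         ┃    router.md             ┃         
         ┃    handler.css           ┃         
         ┃                          ┃         
         ┃                          ┃         
         ┃                          ┃         
         ┗━━━━━━━━━━━━━━━━━━━━━━━━━━┛         


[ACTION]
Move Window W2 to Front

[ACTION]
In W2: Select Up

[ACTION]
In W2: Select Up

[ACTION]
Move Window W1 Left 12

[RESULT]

──────────────────────────┨━━━━━━┓            
00000000  15 c5 3c fa bc 5┃      ┃            
00000010  47 34 25 3f d9 7┃──────┨            
00000020  d5 cb 83 83 83 8┃s data┃            
00000030  b8 b8 b8 4f bd f┃s memo┃            
00000040  c6 8a a8 c6 fa 6┃rms us┃            
00000050  49 49 49 49 49 4┃esses ┃            
00000060 ┏━━━━━━━━━━━━━━━━━━━━━━━━━━┓         
00000070 ┃ FileBrowser              ┃         
         ┠──────────────────────────┨         
         ┃> [-] app/                ┃         
         ┃    Makefile              ┃         
         ┃    handler.html          ┃         
         ┃    auth.js               ┃         
         ┃    index.toml            ┃         
━━━━━━━━━┃    handler.ts            ┃         
       ┗━┃    server.txt            ┃         
         ┃    handler.rs            ┃         
         ┃    router.md             ┃         
         ┃    handler.css           ┃         
         ┃                          ┃         
         ┃                          ┃         
         ┃                          ┃         
         ┗━━━━━━━━━━━━━━━━━━━━━━━━━━┛         


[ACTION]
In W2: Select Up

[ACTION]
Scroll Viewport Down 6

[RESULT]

00000030  b8 b8 b8 4f bd f┃s memo┃            
00000040  c6 8a a8 c6 fa 6┃rms us┃            
00000050  49 49 49 49 49 4┃esses ┃            
00000060 ┏━━━━━━━━━━━━━━━━━━━━━━━━━━┓         
00000070 ┃ FileBrowser              ┃         
         ┠──────────────────────────┨         
         ┃> [-] app/                ┃         
         ┃    Makefile              ┃         
         ┃    handler.html          ┃         
         ┃    auth.js               ┃         
         ┃    index.toml            ┃         
━━━━━━━━━┃    handler.ts            ┃         
       ┗━┃    server.txt            ┃         
         ┃    handler.rs            ┃         
         ┃    router.md             ┃         
         ┃    handler.css           ┃         
         ┃                          ┃         
         ┃                          ┃         
         ┃                          ┃         
         ┗━━━━━━━━━━━━━━━━━━━━━━━━━━┛         
                                              
                                              
                                              
                                              


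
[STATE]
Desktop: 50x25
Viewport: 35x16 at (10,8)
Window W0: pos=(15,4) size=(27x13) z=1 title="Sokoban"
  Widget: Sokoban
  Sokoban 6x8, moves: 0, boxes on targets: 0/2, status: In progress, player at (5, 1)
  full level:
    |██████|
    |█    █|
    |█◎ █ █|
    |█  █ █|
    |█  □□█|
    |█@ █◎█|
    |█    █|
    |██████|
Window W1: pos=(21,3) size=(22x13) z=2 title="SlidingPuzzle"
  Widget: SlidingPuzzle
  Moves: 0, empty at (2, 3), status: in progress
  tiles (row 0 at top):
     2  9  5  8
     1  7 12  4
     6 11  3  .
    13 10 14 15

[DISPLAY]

     ┃█    ┃├────┼────┼────┼────┃  
     ┃█◎ █ ┃│  1 │  7 │ 12 │  4 ┃  
     ┃█  █ ┃├────┼────┼────┼────┃  
     ┃█  □□┃│  6 │ 11 │  3 │    ┃  
     ┃█@ █◎┃├────┼────┼────┼────┃  
     ┃█    ┃│ 13 │ 10 │ 14 │ 15 ┃  
     ┃█████┃└────┴────┴────┴────┃  
     ┃Moves┗━━━━━━━━━━━━━━━━━━━━┛  
     ┗━━━━━━━━━━━━━━━━━━━━━━━━━┛   
                                   
                                   
                                   
                                   
                                   
                                   
                                   


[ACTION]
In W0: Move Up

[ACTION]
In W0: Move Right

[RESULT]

     ┃█    ┃├────┼────┼────┼────┃  
     ┃█◎ █ ┃│  1 │  7 │ 12 │  4 ┃  
     ┃█  █ ┃├────┼────┼────┼────┃  
     ┃█ @□□┃│  6 │ 11 │  3 │    ┃  
     ┃█  █◎┃├────┼────┼────┼────┃  
     ┃█    ┃│ 13 │ 10 │ 14 │ 15 ┃  
     ┃█████┃└────┴────┴────┴────┃  
     ┃Moves┗━━━━━━━━━━━━━━━━━━━━┛  
     ┗━━━━━━━━━━━━━━━━━━━━━━━━━┛   
                                   
                                   
                                   
                                   
                                   
                                   
                                   


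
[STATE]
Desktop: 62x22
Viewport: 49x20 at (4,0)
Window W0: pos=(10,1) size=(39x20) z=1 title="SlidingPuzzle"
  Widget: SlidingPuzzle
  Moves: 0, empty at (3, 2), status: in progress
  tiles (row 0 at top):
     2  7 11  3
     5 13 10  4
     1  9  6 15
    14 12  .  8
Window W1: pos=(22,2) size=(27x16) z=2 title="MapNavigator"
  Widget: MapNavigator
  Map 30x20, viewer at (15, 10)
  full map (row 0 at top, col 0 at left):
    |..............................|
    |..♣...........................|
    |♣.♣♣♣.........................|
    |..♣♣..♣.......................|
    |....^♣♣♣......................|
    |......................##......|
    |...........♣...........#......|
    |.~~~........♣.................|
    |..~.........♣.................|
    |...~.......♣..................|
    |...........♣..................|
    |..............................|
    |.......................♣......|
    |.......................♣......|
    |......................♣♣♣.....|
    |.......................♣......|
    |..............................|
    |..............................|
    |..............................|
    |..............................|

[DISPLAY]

                                                 
      ┏━━━━━━━━━━━━━━━━━━━━━━━━━━━━━━━━━━━━━┓    
      ┃ SlidingPuz┏━━━━━━━━━━━━━━━━━━━━━━━━━┓    
      ┠───────────┃ MapNavigator            ┃    
      ┃┌────┬────┬┠─────────────────────────┨    
      ┃│  2 │  7 │┃.^♣♣♣....................┃    
      ┃├────┼────┼┃...................##....┃    
      ┃│  5 │ 13 │┃........♣...........#....┃    
      ┃├────┼────┼┃~........♣...............┃    
      ┃│  1 │  9 │┃.........♣...............┃    
      ┃├────┼────┼┃~.......♣................┃    
      ┃│ 14 │ 12 │┃........♣...@............┃    
      ┃└────┴────┴┃.........................┃    
      ┃Moves: 0   ┃....................♣....┃    
      ┃           ┃....................♣....┃    
      ┃           ┃...................♣♣♣...┃    
      ┃           ┃....................♣....┃    
      ┃           ┗━━━━━━━━━━━━━━━━━━━━━━━━━┛    
      ┃                                     ┃    
      ┃                                     ┃    


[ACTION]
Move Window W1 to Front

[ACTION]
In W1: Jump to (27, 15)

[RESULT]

                                                 
      ┏━━━━━━━━━━━━━━━━━━━━━━━━━━━━━━━━━━━━━┓    
      ┃ SlidingPuz┏━━━━━━━━━━━━━━━━━━━━━━━━━┓    
      ┠───────────┃ MapNavigator            ┃    
      ┃┌────┬────┬┠─────────────────────────┨    
      ┃│  2 │  7 │┃...............          ┃    
      ┃├────┼────┼┃...............          ┃    
      ┃│  5 │ 13 │┃...............          ┃    
      ┃├────┼────┼┃........♣......          ┃    
      ┃│  1 │  9 │┃........♣......          ┃    
      ┃├────┼────┼┃.......♣♣♣.....          ┃    
      ┃│ 14 │ 12 │┃........♣...@..          ┃    
      ┃└────┴────┴┃...............          ┃    
      ┃Moves: 0   ┃...............          ┃    
      ┃           ┃...............          ┃    
      ┃           ┃...............          ┃    
      ┃           ┃                         ┃    
      ┃           ┗━━━━━━━━━━━━━━━━━━━━━━━━━┛    
      ┃                                     ┃    
      ┃                                     ┃    


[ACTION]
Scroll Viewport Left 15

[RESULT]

                                                 
          ┏━━━━━━━━━━━━━━━━━━━━━━━━━━━━━━━━━━━━━┓
          ┃ SlidingPuz┏━━━━━━━━━━━━━━━━━━━━━━━━━┓
          ┠───────────┃ MapNavigator            ┃
          ┃┌────┬────┬┠─────────────────────────┨
          ┃│  2 │  7 │┃...............          ┃
          ┃├────┼────┼┃...............          ┃
          ┃│  5 │ 13 │┃...............          ┃
          ┃├────┼────┼┃........♣......          ┃
          ┃│  1 │  9 │┃........♣......          ┃
          ┃├────┼────┼┃.......♣♣♣.....          ┃
          ┃│ 14 │ 12 │┃........♣...@..          ┃
          ┃└────┴────┴┃...............          ┃
          ┃Moves: 0   ┃...............          ┃
          ┃           ┃...............          ┃
          ┃           ┃...............          ┃
          ┃           ┃                         ┃
          ┃           ┗━━━━━━━━━━━━━━━━━━━━━━━━━┛
          ┃                                     ┃
          ┃                                     ┃


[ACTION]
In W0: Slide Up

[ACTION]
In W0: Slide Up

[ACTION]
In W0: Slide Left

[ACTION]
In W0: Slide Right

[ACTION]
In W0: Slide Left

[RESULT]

                                                 
          ┏━━━━━━━━━━━━━━━━━━━━━━━━━━━━━━━━━━━━━┓
          ┃ SlidingPuz┏━━━━━━━━━━━━━━━━━━━━━━━━━┓
          ┠───────────┃ MapNavigator            ┃
          ┃┌────┬────┬┠─────────────────────────┨
          ┃│  2 │  7 │┃...............          ┃
          ┃├────┼────┼┃...............          ┃
          ┃│  5 │ 13 │┃...............          ┃
          ┃├────┼────┼┃........♣......          ┃
          ┃│  1 │  9 │┃........♣......          ┃
          ┃├────┼────┼┃.......♣♣♣.....          ┃
          ┃│ 14 │ 12 │┃........♣...@..          ┃
          ┃└────┴────┴┃...............          ┃
          ┃Moves: 3   ┃...............          ┃
          ┃           ┃...............          ┃
          ┃           ┃...............          ┃
          ┃           ┃                         ┃
          ┃           ┗━━━━━━━━━━━━━━━━━━━━━━━━━┛
          ┃                                     ┃
          ┃                                     ┃


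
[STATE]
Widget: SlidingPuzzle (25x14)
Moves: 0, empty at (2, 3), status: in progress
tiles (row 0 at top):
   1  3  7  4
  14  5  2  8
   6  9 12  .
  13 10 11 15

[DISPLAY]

┌────┬────┬────┬────┐    
│  1 │  3 │  7 │  4 │    
├────┼────┼────┼────┤    
│ 14 │  5 │  2 │  8 │    
├────┼────┼────┼────┤    
│  6 │  9 │ 12 │    │    
├────┼────┼────┼────┤    
│ 13 │ 10 │ 11 │ 15 │    
└────┴────┴────┴────┘    
Moves: 0                 
                         
                         
                         
                         


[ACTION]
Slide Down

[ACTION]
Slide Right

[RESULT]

┌────┬────┬────┬────┐    
│  1 │  3 │  7 │  4 │    
├────┼────┼────┼────┤    
│ 14 │  5 │    │  2 │    
├────┼────┼────┼────┤    
│  6 │  9 │ 12 │  8 │    
├────┼────┼────┼────┤    
│ 13 │ 10 │ 11 │ 15 │    
└────┴────┴────┴────┘    
Moves: 2                 
                         
                         
                         
                         


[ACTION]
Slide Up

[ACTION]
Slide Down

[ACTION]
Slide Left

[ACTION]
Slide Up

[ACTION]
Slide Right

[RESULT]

┌────┬────┬────┬────┐    
│  1 │  3 │  7 │  4 │    
├────┼────┼────┼────┤    
│ 14 │  5 │  2 │  8 │    
├────┼────┼────┼────┤    
│  6 │  9 │    │ 12 │    
├────┼────┼────┼────┤    
│ 13 │ 10 │ 11 │ 15 │    
└────┴────┴────┴────┘    
Moves: 7                 
                         
                         
                         
                         


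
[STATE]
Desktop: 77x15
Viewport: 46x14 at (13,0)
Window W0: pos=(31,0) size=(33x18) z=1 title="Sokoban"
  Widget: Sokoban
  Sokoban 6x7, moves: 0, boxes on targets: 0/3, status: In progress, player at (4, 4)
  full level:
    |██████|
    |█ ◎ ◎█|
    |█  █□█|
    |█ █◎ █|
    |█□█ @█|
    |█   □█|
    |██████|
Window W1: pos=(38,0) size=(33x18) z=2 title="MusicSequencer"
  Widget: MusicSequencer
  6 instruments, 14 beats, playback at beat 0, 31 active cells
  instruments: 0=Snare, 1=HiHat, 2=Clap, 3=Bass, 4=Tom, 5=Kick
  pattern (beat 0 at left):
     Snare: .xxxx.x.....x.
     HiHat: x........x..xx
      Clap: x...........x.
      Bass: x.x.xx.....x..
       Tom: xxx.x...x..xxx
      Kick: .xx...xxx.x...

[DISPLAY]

                  ┏━━━━━━┏━━━━━━━━━━━━━━━━━━━━
                  ┃ Sokob┃ MusicSequencer     
                  ┠──────┠────────────────────
                  ┃██████┃      ▼1234567890123
                  ┃█ ◎ ◎█┃ Snare·████·█·····█·
                  ┃█  █□█┃ HiHat█········█··██
                  ┃█ █◎ █┃  Clap█···········█·
                  ┃█□█ @█┃  Bass█·█·██·····█··
                  ┃█   □█┃   Tom███·█···█··███
                  ┃██████┃  Kick·██···███·█···
                  ┃Moves:┃                    
                  ┃      ┃                    
                  ┃      ┃                    
                  ┃      ┃                    


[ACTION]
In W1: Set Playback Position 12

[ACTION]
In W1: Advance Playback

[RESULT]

                  ┏━━━━━━┏━━━━━━━━━━━━━━━━━━━━
                  ┃ Sokob┃ MusicSequencer     
                  ┠──────┠────────────────────
                  ┃██████┃      0123456789012▼
                  ┃█ ◎ ◎█┃ Snare·████·█·····█·
                  ┃█  █□█┃ HiHat█········█··██
                  ┃█ █◎ █┃  Clap█···········█·
                  ┃█□█ @█┃  Bass█·█·██·····█··
                  ┃█   □█┃   Tom███·█···█··███
                  ┃██████┃  Kick·██···███·█···
                  ┃Moves:┃                    
                  ┃      ┃                    
                  ┃      ┃                    
                  ┃      ┃                    


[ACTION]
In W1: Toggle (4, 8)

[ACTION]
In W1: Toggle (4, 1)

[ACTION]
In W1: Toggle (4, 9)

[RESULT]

                  ┏━━━━━━┏━━━━━━━━━━━━━━━━━━━━
                  ┃ Sokob┃ MusicSequencer     
                  ┠──────┠────────────────────
                  ┃██████┃      0123456789012▼
                  ┃█ ◎ ◎█┃ Snare·████·█·····█·
                  ┃█  █□█┃ HiHat█········█··██
                  ┃█ █◎ █┃  Clap█···········█·
                  ┃█□█ @█┃  Bass█·█·██·····█··
                  ┃█   □█┃   Tom█·█·█····█·███
                  ┃██████┃  Kick·██···███·█···
                  ┃Moves:┃                    
                  ┃      ┃                    
                  ┃      ┃                    
                  ┃      ┃                    


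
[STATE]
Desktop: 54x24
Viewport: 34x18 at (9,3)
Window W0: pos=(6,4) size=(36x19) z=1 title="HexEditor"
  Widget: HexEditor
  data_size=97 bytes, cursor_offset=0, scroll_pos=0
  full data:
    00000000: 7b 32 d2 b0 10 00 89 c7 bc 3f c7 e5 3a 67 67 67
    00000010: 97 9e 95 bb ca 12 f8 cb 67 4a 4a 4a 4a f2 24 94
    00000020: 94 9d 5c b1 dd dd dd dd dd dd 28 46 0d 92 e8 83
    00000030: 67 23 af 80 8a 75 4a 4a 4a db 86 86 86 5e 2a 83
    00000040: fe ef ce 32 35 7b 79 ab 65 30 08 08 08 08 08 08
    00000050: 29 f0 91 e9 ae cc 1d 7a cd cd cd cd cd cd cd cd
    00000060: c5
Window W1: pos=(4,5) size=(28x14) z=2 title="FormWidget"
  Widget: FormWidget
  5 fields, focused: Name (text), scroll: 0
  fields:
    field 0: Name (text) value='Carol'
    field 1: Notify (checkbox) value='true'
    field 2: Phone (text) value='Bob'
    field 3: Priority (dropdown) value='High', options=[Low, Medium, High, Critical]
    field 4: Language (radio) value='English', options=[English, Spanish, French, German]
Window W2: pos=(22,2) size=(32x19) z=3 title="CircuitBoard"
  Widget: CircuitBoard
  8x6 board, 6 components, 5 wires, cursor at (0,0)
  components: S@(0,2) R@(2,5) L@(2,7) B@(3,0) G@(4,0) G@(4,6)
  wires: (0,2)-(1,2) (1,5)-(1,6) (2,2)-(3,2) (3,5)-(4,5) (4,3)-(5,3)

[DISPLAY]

             ┃ CircuitBoard       
━━━━━━━━━━━━━┠────────────────────
━━━━━━━━━━━━━┃   0 1 2 3 4 5 6 7  
mWidget      ┃0  [.]      S       
─────────────┃            │       
me:       [Ca┃1           ·       
tify:     [x]┃                    
one:      [Bo┃2           ·       
iority:   [Hi┃            │       
nguage:   (●)┃3   B       ·       
             ┃                    
             ┃4   G           ·   
             ┃                │   
             ┃5               ·   
             ┃Cursor: (0,0)       
━━━━━━━━━━━━━┃                    
             ┃                    
             ┗━━━━━━━━━━━━━━━━━━━━


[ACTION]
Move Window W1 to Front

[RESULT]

             ┃ CircuitBoard       
━━━━━━━━━━━━━┠────────────────────
━━━━━━━━━━━━━━━━━━━━━━┓3 4 5 6 7  
mWidget               ┃   S       
──────────────────────┨   │       
me:       [Carol     ]┃   ·       
tify:     [x]         ┃           
one:      [Bob       ]┃   ·       
iority:   [High     ▼]┃   │       
nguage:   (●) English ┃   ·       
                      ┃           
                      ┃       ·   
                      ┃       │   
                      ┃       ·   
                      ┃0,0)       
━━━━━━━━━━━━━━━━━━━━━━┛           
             ┃                    
             ┗━━━━━━━━━━━━━━━━━━━━


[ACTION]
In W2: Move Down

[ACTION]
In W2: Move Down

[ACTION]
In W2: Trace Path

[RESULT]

             ┃ CircuitBoard       
━━━━━━━━━━━━━┠────────────────────
━━━━━━━━━━━━━━━━━━━━━━┓3 4 5 6 7  
mWidget               ┃   S       
──────────────────────┨   │       
me:       [Carol     ]┃   ·       
tify:     [x]         ┃           
one:      [Bob       ]┃   ·       
iority:   [High     ▼]┃   │       
nguage:   (●) English ┃   ·       
                      ┃           
                      ┃       ·   
                      ┃       │   
                      ┃       ·   
                      ┃2,0)  Trace
━━━━━━━━━━━━━━━━━━━━━━┛           
             ┃                    
             ┗━━━━━━━━━━━━━━━━━━━━


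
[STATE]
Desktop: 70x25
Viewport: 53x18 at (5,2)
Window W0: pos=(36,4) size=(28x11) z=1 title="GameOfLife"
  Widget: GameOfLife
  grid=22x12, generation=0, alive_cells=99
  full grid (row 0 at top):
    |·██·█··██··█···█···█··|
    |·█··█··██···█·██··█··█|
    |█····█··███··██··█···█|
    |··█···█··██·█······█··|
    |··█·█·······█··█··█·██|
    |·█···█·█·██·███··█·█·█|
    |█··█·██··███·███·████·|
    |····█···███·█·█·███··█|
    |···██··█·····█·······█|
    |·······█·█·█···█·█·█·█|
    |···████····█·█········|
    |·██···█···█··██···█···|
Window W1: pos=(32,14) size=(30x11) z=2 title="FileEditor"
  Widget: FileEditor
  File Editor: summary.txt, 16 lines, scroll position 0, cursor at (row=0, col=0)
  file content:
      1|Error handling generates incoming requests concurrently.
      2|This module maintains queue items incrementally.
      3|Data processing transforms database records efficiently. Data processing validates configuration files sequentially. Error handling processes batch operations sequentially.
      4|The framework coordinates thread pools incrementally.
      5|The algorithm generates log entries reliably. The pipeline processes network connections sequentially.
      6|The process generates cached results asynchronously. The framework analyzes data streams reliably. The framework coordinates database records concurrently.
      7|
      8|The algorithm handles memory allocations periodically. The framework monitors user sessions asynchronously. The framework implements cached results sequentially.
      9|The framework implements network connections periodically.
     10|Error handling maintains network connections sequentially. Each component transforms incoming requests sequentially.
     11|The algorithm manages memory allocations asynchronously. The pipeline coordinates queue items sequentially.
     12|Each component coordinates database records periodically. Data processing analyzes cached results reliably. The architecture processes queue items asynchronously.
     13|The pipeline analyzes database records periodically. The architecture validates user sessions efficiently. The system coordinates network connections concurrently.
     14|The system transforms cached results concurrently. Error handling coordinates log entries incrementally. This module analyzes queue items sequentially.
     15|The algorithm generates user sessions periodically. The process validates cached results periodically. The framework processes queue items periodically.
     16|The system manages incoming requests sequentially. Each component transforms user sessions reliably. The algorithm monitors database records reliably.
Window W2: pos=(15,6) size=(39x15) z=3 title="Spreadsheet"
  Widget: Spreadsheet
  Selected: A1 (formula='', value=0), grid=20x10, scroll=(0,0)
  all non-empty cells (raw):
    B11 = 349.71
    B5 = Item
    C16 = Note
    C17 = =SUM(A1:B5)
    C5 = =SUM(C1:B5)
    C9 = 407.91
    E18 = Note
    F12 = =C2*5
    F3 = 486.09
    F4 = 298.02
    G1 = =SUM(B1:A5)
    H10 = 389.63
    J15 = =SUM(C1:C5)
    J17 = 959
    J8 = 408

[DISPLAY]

                                                     
                                                     
                               ┏━━━━━━━━━━━━━━━━━━━━━
                               ┃ GameOfLife          
          ┏━━━━━━━━━━━━━━━━━━━━━━━━━━━━━━━━━━━━━┓────
          ┃ Spreadsheet                         ┃    
          ┠─────────────────────────────────────┨··█·
          ┃A1:                                  ┃·█·█
          ┃       A       B       C       D     ┃█·█·
          ┃-------------------------------------┃████
          ┃  1      [0]       0       0       0 ┃██··
          ┃  2        0       0       0       0 ┃····
          ┃  3        0       0       0       0 ┃━━━━
          ┃  4        0       0       0       0 ┃    
          ┃  5        0Item    #CIRC!         0 ┃────
          ┃  6        0       0       0       0 ┃tes 
          ┃  7        0       0       0       0 ┃ que
          ┃  8        0       0       0       0 ┃form


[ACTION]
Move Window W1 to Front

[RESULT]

                                                     
                                                     
                               ┏━━━━━━━━━━━━━━━━━━━━━
                               ┃ GameOfLife          
          ┏━━━━━━━━━━━━━━━━━━━━━━━━━━━━━━━━━━━━━┓────
          ┃ Spreadsheet                         ┃    
          ┠─────────────────────────────────────┨··█·
          ┃A1:                                  ┃·█·█
          ┃       A       B       C       D     ┃█·█·
          ┃-------------------------------------┃████
          ┃  1      [0]       0       0       0 ┃██··
          ┃  2        0       0       0       0 ┃····
          ┃  3        0    ┏━━━━━━━━━━━━━━━━━━━━━━━━━
          ┃  4        0    ┃ FileEditor              
          ┃  5        0Item┠─────────────────────────
          ┃  6        0    ┃█rror handling generates 
          ┃  7        0    ┃This module maintains que
          ┃  8        0    ┃Data processing transform


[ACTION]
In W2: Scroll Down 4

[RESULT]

                                                     
                                                     
                               ┏━━━━━━━━━━━━━━━━━━━━━
                               ┃ GameOfLife          
          ┏━━━━━━━━━━━━━━━━━━━━━━━━━━━━━━━━━━━━━┓────
          ┃ Spreadsheet                         ┃    
          ┠─────────────────────────────────────┨··█·
          ┃A1:                                  ┃·█·█
          ┃       A       B       C       D     ┃█·█·
          ┃-------------------------------------┃████
          ┃  5        0Item    #CIRC!         0 ┃██··
          ┃  6        0       0       0       0 ┃····
          ┃  7        0    ┏━━━━━━━━━━━━━━━━━━━━━━━━━
          ┃  8        0    ┃ FileEditor              
          ┃  9        0    ┠─────────────────────────
          ┃ 10        0    ┃█rror handling generates 
          ┃ 11        0  34┃This module maintains que
          ┃ 12        0    ┃Data processing transform
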